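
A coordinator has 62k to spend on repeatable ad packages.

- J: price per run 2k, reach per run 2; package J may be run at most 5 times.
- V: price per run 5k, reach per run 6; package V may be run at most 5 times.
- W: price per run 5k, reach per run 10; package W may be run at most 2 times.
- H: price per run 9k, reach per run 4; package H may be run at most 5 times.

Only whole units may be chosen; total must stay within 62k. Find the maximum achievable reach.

4×J, 5×V, 2×W, and 2×H: price 61 ≤ 62, reach 4·2 + 5·6 + 2·10 + 2·4 = 66.
3×J, 5×V, 2×W, and 2×H: price 59 ≤ 62, reach 3·2 + 5·6 + 2·10 + 2·4 = 64.
Best is 66.

66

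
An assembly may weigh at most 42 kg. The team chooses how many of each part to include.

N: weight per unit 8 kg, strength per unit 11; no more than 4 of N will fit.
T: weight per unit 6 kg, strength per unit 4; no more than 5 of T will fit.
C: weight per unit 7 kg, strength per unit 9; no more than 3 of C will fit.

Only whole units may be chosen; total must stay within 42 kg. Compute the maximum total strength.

4×N and 1×C: weight 39 ≤ 42, strength 4·11 + 1·9 = 53.
3×N and 2×C: weight 38 ≤ 42, strength 3·11 + 2·9 = 51.
Best is 53.

53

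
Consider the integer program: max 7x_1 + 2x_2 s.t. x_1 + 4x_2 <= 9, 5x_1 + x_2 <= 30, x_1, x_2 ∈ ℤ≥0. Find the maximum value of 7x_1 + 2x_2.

The continuous relaxation peaks at (5.84, 0.789) with value 42.47; rounding to a feasible lattice point costs some objective.
(x_1,x_2)=(6,0): 1·6+4·0=6≤9, 5·6+1·0=30≤30, objective 42.
(x_1,x_2)=(5,1): 1·5+4·1=9≤9, 5·5+1·1=26≤30, objective 37.
(x_1,x_2)=(5,0): 1·5+4·0=5≤9, 5·5+1·0=25≤30, objective 35.
(x_1,x_2)=(4,1): 1·4+4·1=8≤9, 5·4+1·1=21≤30, objective 30.
Maximum is 42 at (x_1,x_2)=(6,0).

42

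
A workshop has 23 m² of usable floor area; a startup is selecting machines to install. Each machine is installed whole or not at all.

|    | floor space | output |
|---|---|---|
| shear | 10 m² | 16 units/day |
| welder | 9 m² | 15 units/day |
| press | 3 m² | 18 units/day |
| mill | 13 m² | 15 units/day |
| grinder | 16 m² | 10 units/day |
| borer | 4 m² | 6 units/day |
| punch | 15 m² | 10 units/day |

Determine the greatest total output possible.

This is a 0-1 knapsack instance.
shear + welder + press: floor space 10 + 9 + 3 = 22 ≤ 23, output 16 + 15 + 18 = 49.
welder + press + borer: floor space 9 + 3 + 4 = 16 ≤ 23, output 15 + 18 + 6 = 39.
shear + press + borer: floor space 10 + 3 + 4 = 17 ≤ 23, output 16 + 18 + 6 = 40.
Best is shear, welder, and press with total output 49.

49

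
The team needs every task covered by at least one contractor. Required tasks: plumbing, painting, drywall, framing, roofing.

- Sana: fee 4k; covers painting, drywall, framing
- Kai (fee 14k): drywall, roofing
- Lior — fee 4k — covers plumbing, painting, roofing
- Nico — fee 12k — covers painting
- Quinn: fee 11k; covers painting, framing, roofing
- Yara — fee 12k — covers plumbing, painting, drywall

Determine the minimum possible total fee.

8

This is an integer covering problem.
Choose Sana and Lior: together they cover plumbing, painting, drywall, framing, roofing — every task.
Total fee: 4 + 4 = 8.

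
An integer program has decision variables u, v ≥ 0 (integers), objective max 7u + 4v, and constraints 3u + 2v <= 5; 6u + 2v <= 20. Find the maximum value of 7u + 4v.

11

The continuous relaxation peaks at (1.67, 0) with value 11.67; rounding to a feasible lattice point costs some objective.
(u,v)=(1,1): 3·1+2·1=5≤5, 6·1+2·1=8≤20, objective 11.
(u,v)=(0,2): 3·0+2·2=4≤5, 6·0+2·2=4≤20, objective 8.
(u,v)=(1,0): 3·1+2·0=3≤5, 6·1+2·0=6≤20, objective 7.
No feasible integer point exceeds 11.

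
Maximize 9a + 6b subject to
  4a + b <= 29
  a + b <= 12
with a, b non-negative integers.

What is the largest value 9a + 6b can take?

87

The continuous relaxation peaks at (5.67, 6.33) with value 89.00; rounding to a feasible lattice point costs some objective.
(a,b)=(5,7): 4·5+1·7=27≤29, 1·5+1·7=12≤12, objective 87.
(a,b)=(6,5): 4·6+1·5=29≤29, 1·6+1·5=11≤12, objective 84.
(a,b)=(4,8): 4·4+1·8=24≤29, 1·4+1·8=12≤12, objective 84.
The best lattice point is (5,7), giving 87.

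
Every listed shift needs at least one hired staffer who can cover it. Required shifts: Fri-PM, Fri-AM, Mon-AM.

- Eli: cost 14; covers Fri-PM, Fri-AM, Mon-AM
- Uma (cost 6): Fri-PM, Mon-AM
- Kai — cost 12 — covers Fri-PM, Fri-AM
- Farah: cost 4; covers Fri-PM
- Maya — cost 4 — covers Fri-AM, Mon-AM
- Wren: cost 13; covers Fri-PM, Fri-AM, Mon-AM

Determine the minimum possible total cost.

8

This is an integer covering problem.
Choose Farah and Maya: together they cover Fri-PM, Fri-AM, Mon-AM — every shift.
Total cost: 4 + 4 = 8.
No cover costs less than 8.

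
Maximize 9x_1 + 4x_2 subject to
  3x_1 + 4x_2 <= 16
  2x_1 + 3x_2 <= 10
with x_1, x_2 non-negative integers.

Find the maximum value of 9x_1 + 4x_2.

(x_1,x_2)=(5,0): 3·5+4·0=15≤16, 2·5+3·0=10≤10, objective 45.
(x_1,x_2)=(4,0): 3·4+4·0=12≤16, 2·4+3·0=8≤10, objective 36.
The best lattice point is (5,0), giving 45.

45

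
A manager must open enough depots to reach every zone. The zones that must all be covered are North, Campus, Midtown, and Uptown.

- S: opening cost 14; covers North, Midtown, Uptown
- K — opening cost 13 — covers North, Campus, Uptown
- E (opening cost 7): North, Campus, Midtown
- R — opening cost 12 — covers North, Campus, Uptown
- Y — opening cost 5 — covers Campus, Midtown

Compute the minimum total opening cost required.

The greedy cost-per-new-zone heuristic would pick E and R for 19, but a cheaper cover exists.
Choose R and Y: together they cover North, Campus, Midtown, Uptown — every zone.
Total opening cost: 12 + 5 = 17.
No cover costs less than 17.

17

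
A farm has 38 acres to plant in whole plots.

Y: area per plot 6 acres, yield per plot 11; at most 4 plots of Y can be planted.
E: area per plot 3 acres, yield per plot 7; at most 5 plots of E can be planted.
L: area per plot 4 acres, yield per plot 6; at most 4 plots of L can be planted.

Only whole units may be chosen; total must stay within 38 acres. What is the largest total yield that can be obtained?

74

E has the best ratio (7/3); taking only E gives at most 5×7 = 35 (stopped by the supply cap of 5).
Mixing does better — 3×Y, 5×E, and 1×L: area 37 ≤ 38, yield 3·11 + 5·7 + 1·6 = 74.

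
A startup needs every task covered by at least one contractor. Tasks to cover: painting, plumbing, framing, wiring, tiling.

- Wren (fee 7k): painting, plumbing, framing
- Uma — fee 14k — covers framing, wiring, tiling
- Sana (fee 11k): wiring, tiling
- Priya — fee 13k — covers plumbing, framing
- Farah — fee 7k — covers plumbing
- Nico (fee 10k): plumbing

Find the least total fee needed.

Choose Wren and Sana: together they cover painting, plumbing, framing, wiring, tiling — every task.
Total fee: 7 + 11 = 18.
No cover costs less than 18.

18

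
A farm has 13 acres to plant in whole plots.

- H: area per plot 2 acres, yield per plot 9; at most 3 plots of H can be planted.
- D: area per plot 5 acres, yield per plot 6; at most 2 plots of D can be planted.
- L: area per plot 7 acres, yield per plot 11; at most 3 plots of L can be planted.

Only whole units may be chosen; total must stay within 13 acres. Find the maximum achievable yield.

38

H has the best ratio (9/2); taking only H gives at most 3×9 = 27 (stopped by the supply cap of 3).
Mixing does better — 3×H and 1×L: area 13 ≤ 13, yield 3·9 + 1·11 = 38.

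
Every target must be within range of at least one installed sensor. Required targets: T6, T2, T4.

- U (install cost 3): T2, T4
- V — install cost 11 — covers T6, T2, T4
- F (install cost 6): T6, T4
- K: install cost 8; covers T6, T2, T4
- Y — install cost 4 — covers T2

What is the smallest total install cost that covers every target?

The greedy cost-per-new-target heuristic would pick U and F for 9, but a cheaper cover exists.
K alone covers T6, T2, T4 — every target.
Total install cost: 8.
No cover costs less than 8.

8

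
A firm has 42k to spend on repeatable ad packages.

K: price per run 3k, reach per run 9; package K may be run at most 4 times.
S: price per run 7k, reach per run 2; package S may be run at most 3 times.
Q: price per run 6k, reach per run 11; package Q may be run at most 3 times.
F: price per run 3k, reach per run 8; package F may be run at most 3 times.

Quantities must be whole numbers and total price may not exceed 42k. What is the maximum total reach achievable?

93

K has the best ratio (9/3); taking only K gives at most 4×9 = 36 (stopped by the supply cap of 4).
Mixing does better — 4×K, 3×Q, and 3×F: price 39 ≤ 42, reach 4·9 + 3·11 + 3·8 = 93.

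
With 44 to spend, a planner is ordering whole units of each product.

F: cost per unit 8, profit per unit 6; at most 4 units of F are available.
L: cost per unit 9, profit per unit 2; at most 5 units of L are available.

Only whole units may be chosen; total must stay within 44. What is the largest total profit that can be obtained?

26

F has the best ratio (6/8); taking only F gives at most 4×6 = 24 (stopped by the supply cap of 4).
Mixing does better — 4×F and 1×L: cost 41 ≤ 44, profit 4·6 + 1·2 = 26.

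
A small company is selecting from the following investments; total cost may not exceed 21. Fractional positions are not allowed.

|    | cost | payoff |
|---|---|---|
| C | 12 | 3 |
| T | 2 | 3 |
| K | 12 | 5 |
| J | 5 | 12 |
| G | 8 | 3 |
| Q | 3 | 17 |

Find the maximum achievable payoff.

35

This is a 0-1 knapsack instance.
Allowing fractional choices, the relaxed optimum would be about 36.6, but investments are indivisible.
K + J + Q: cost 12 + 5 + 3 = 20 ≤ 21, payoff 5 + 12 + 17 = 34.
T + J + Q: cost 2 + 5 + 3 = 10 ≤ 21, payoff 3 + 12 + 17 = 32.
T + J + G + Q: cost 2 + 5 + 8 + 3 = 18 ≤ 21, payoff 3 + 12 + 3 + 17 = 35.
Best is T, J, G, and Q with total payoff 35.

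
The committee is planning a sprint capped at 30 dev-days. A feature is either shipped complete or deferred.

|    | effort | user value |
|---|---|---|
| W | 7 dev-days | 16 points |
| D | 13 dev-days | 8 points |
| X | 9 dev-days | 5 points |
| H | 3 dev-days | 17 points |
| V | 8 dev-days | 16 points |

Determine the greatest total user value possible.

54

Allowing fractional choices, the relaxed optimum would be about 56.4, but features are indivisible.
W + H + V: effort 7 + 3 + 8 = 18 ≤ 30, user value 16 + 17 + 16 = 49.
W + D + H: effort 7 + 13 + 3 = 23 ≤ 30, user value 16 + 8 + 17 = 41.
W + X + H + V: effort 7 + 9 + 3 + 8 = 27 ≤ 30, user value 16 + 5 + 17 + 16 = 54.
Best is W, X, H, and V with total user value 54.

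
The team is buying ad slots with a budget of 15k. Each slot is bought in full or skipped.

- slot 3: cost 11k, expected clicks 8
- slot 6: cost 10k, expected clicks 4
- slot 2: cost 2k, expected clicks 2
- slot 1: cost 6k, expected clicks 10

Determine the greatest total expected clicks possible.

This is a 0-1 knapsack instance.
Allowing fractional choices, the relaxed optimum would be about 17.1, but ad slots are indivisible.
slot 2 + slot 1: cost 2 + 6 = 8 ≤ 15, expected clicks 2 + 10 = 12.
slot 1: cost 6 ≤ 15, expected clicks 10.
Best is slot 2 and slot 1 with total expected clicks 12.

12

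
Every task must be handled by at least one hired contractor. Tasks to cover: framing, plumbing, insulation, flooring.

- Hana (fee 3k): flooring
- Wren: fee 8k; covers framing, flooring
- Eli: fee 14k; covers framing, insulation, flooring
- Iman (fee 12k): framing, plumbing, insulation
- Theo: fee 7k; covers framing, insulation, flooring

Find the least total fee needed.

This is a weighted set-cover instance.
Choose Hana and Iman: together they cover framing, plumbing, insulation, flooring — every task.
Total fee: 3 + 12 = 15.

15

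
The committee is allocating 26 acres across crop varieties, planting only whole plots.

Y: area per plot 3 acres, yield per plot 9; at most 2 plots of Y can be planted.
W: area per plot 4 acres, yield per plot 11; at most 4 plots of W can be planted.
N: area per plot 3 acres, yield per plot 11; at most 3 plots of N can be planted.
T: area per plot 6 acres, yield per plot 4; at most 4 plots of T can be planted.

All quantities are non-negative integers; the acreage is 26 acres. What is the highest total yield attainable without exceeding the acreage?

77

N has the best ratio (11/3); taking only N gives at most 3×11 = 33 (stopped by the supply cap of 3).
Mixing does better — 4×W and 3×N: area 25 ≤ 26, yield 4·11 + 3·11 = 77.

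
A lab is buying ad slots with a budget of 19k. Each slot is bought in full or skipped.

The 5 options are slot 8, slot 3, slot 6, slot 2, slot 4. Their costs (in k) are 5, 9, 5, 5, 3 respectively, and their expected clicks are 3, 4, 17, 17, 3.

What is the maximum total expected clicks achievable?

This is an integer program with binary decision variables.
Allowing fractional choices, the relaxed optimum would be about 40.4, but ad slots are indivisible.
slot 3 + slot 6 + slot 2: cost 9 + 5 + 5 = 19 ≤ 19, expected clicks 4 + 17 + 17 = 38.
slot 8 + slot 6 + slot 2 + slot 4: cost 5 + 5 + 5 + 3 = 18 ≤ 19, expected clicks 3 + 17 + 17 + 3 = 40.
Best is slot 8, slot 6, slot 2, and slot 4 with total expected clicks 40.

40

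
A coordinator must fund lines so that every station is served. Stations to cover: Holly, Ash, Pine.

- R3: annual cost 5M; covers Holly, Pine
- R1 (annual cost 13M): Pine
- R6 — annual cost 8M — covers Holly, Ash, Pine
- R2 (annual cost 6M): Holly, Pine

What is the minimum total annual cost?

8

The greedy cost-per-new-station heuristic would pick R3 and R6 for 13, but a cheaper cover exists.
R6 alone covers Holly, Ash, Pine — every station.
Total annual cost: 8.
No cover costs less than 8.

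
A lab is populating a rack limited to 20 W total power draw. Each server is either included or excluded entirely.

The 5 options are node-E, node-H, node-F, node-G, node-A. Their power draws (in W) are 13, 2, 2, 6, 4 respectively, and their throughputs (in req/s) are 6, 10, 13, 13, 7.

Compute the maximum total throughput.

43

Take node-H, node-F, node-G, and node-A: power draw 2 + 2 + 6 + 4 = 14 ≤ 20, throughput 10 + 13 + 13 + 7 = 43.
No other feasible combination does better.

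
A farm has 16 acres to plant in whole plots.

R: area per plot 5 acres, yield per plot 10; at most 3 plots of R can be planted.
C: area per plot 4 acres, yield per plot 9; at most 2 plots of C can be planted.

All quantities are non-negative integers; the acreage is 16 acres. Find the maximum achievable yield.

This is a bounded integer knapsack.
3×R: area 15 ≤ 16, yield 3·10 = 30.
2×R and 1×C: area 14 ≤ 16, yield 2·10 + 1·9 = 29.
Best is 30.

30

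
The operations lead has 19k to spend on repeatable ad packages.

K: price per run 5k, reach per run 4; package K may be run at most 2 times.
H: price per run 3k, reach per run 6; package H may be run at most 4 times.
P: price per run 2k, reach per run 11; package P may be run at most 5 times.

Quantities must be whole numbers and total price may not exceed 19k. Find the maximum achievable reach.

P has the best ratio (11/2); taking only P gives at most 5×11 = 55 (stopped by the supply cap of 5).
Mixing does better — 3×H and 5×P: price 19 ≤ 19, reach 3·6 + 5·11 = 73.

73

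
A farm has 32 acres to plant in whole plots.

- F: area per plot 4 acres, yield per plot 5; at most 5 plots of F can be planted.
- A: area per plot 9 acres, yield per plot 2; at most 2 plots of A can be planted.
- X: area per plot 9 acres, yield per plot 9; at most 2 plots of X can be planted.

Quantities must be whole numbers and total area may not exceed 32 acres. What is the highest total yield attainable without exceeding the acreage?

This is a bounded integer knapsack.
F has the best ratio (5/4); taking only F gives at most 5×5 = 25 (stopped by the supply cap of 5).
Mixing does better — 5×F and 1×X: area 29 ≤ 32, yield 5·5 + 1·9 = 34.

34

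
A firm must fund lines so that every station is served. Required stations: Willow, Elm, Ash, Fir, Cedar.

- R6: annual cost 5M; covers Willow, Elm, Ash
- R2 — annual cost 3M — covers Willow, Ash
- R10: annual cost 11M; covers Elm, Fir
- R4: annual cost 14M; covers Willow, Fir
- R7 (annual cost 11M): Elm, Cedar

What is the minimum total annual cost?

25

Choose R2, R10, and R7: together they cover Willow, Elm, Ash, Fir, Cedar — every station.
Total annual cost: 3 + 11 + 11 = 25.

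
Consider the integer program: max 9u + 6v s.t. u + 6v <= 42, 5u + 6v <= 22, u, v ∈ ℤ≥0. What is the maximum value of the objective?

Relaxing integrality, the LP optimum is 39.60 at (u,v) = (4.4, 0), which is not an integer point.
(u,v)=(4,0): 1·4+6·0=4≤42, 5·4+6·0=20≤22, objective 36.
(u,v)=(3,1): 1·3+6·1=9≤42, 5·3+6·1=21≤22, objective 33.
(u,v)=(3,0): 1·3+6·0=3≤42, 5·3+6·0=15≤22, objective 27.
No feasible integer point exceeds 36.

36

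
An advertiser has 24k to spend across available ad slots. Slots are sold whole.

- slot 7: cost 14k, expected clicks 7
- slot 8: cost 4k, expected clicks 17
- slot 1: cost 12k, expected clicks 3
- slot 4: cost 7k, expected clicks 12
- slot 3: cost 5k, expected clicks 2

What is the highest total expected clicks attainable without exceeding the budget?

Treat it as a binary knapsack problem.
slot 8 + slot 4 + slot 3: cost 4 + 7 + 5 = 16 ≤ 24, expected clicks 17 + 12 + 2 = 31.
slot 8 + slot 4: cost 4 + 7 = 11 ≤ 24, expected clicks 17 + 12 = 29.
slot 8 + slot 1 + slot 4: cost 4 + 12 + 7 = 23 ≤ 24, expected clicks 17 + 3 + 12 = 32.
Best is slot 8, slot 1, and slot 4 with total expected clicks 32.

32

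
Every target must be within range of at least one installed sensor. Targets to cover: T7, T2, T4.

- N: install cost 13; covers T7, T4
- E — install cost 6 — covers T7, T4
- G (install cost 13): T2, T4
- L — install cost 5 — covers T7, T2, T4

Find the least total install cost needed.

5

This is an integer covering problem.
L alone covers T7, T2, T4 — every target.
Total install cost: 5.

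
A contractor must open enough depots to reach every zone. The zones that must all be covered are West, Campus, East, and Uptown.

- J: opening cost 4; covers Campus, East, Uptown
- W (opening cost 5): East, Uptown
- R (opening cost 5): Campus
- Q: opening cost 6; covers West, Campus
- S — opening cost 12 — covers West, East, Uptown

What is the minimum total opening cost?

Choose J and Q: together they cover West, Campus, East, Uptown — every zone.
Total opening cost: 4 + 6 = 10.
No cover costs less than 10.

10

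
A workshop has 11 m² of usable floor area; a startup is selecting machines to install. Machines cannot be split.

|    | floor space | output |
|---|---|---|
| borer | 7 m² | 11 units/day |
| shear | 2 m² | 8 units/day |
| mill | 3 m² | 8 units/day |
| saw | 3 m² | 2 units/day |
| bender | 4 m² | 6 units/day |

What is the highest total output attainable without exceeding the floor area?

Allowing fractional choices, the relaxed optimum would be about 25.4, but machines are indivisible.
borer + mill: floor space 7 + 3 = 10 ≤ 11, output 11 + 8 = 19.
borer + shear: floor space 7 + 2 = 9 ≤ 11, output 11 + 8 = 19.
shear + mill + bender: floor space 2 + 3 + 4 = 9 ≤ 11, output 8 + 8 + 6 = 22.
Best is shear, mill, and bender with total output 22.

22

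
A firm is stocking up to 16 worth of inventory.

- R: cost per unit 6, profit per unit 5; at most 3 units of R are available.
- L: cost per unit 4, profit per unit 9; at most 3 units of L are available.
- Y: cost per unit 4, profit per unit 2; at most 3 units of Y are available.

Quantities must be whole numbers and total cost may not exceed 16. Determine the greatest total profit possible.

This is a bounded integer knapsack.
L has the best ratio (9/4); taking only L gives at most 3×9 = 27 (stopped by the supply cap of 3).
Mixing does better — 3×L and 1×Y: cost 16 ≤ 16, profit 3·9 + 1·2 = 29.

29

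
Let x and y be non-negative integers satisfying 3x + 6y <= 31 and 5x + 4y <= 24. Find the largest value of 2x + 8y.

40

(x,y)=(0,5) is feasible, giving 40.
(x,y)=(1,4) is feasible, giving 34.
(x,y)=(0,4) is feasible, giving 32.
No feasible integer point exceeds 40.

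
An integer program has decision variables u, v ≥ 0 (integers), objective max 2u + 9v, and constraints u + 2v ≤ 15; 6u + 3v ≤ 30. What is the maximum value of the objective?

Relaxing integrality, the LP optimum is 67.50 at (u,v) = (0, 7.5), which is not an integer point.
(u,v)=(1,7): 1·1+2·7=15≤15, 6·1+3·7=27≤30, objective 65.
(u,v)=(0,7): 1·0+2·7=14≤15, 6·0+3·7=21≤30, objective 63.
(u,v)=(2,6): 1·2+2·6=14≤15, 6·2+3·6=30≤30, objective 58.
(u,v)=(1,6): 1·1+2·6=13≤15, 6·1+3·6=24≤30, objective 56.
The best lattice point is (1,7), giving 65.

65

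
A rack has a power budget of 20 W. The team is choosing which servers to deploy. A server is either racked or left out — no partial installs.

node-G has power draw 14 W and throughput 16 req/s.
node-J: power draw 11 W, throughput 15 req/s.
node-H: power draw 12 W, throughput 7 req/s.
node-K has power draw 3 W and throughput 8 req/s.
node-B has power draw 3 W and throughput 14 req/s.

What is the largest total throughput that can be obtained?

38

Take node-G, node-K, and node-B: power draw 14 + 3 + 3 = 20 ≤ 20, throughput 16 + 8 + 14 = 38.
No other feasible combination does better.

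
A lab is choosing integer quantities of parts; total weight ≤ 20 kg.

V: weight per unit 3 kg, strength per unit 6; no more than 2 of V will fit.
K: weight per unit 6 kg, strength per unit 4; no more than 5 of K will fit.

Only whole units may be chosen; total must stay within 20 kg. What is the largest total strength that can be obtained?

2×V and 1×K: weight 12 ≤ 20, strength 2·6 + 1·4 = 16.
2×V and 2×K: weight 18 ≤ 20, strength 2·6 + 2·4 = 20.
Best is 20.

20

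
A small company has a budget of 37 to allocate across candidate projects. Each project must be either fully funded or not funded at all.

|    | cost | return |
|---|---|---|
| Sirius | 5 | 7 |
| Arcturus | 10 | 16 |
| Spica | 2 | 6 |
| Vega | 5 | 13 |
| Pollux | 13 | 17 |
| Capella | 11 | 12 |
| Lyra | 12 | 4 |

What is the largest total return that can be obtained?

This is an integer program with binary decision variables.
Sirius + Spica + Vega + Pollux + Capella: cost 5 + 2 + 5 + 13 + 11 = 36 ≤ 37, return 7 + 6 + 13 + 17 + 12 = 55.
Sirius + Arcturus + Spica + Vega + Capella: cost 5 + 10 + 2 + 5 + 11 = 33 ≤ 37, return 7 + 16 + 6 + 13 + 12 = 54.
Sirius + Arcturus + Spica + Vega + Pollux: cost 5 + 10 + 2 + 5 + 13 = 35 ≤ 37, return 7 + 16 + 6 + 13 + 17 = 59.
Best is Sirius, Arcturus, Spica, Vega, and Pollux with total return 59.

59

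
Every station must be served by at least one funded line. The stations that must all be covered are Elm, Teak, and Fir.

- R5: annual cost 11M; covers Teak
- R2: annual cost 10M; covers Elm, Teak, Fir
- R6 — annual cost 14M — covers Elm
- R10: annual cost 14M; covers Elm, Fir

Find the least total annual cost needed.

10

R2 alone covers Elm, Teak, Fir — every station.
Total annual cost: 10.
No cover costs less than 10.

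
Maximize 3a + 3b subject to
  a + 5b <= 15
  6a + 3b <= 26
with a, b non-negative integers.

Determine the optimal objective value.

15

(a,b)=(3,2) is feasible, giving 15.
(a,b)=(3,1) is feasible, giving 12.
(a,b)=(2,2) is feasible, giving 12.
No feasible integer point exceeds 15.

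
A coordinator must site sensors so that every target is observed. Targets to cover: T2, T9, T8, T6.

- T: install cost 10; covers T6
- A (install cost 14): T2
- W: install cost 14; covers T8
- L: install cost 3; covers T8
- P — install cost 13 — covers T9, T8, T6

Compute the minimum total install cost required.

27

The greedy cost-per-new-target heuristic would pick L, P, and A for 30, but a cheaper cover exists.
Choose A and P: together they cover T2, T9, T8, T6 — every target.
Total install cost: 14 + 13 = 27.
No cover costs less than 27.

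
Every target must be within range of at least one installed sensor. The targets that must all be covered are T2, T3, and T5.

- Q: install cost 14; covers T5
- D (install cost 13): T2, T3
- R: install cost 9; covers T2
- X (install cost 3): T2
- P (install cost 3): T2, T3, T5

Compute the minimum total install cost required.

3

P alone covers T2, T3, T5 — every target.
Total install cost: 3.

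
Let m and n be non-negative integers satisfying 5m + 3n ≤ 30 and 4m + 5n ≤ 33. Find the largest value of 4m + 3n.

(m,n)=(4,3): 5·4+3·3=29≤30, 4·4+5·3=31≤33, objective 25.
(m,n)=(3,4): 5·3+3·4=27≤30, 4·3+5·4=32≤33, objective 24.
No feasible integer point exceeds 25.

25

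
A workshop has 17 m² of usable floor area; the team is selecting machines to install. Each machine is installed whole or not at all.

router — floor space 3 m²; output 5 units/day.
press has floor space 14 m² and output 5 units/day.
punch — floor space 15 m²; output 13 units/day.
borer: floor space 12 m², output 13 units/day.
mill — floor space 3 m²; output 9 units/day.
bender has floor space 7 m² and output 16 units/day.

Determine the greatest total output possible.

30

Allowing fractional choices, the relaxed optimum would be about 34.3, but machines are indivisible.
borer + mill: floor space 12 + 3 = 15 ≤ 17, output 13 + 9 = 22.
mill + bender: floor space 3 + 7 = 10 ≤ 17, output 9 + 16 = 25.
router + mill + bender: floor space 3 + 3 + 7 = 13 ≤ 17, output 5 + 9 + 16 = 30.
Best is router, mill, and bender with total output 30.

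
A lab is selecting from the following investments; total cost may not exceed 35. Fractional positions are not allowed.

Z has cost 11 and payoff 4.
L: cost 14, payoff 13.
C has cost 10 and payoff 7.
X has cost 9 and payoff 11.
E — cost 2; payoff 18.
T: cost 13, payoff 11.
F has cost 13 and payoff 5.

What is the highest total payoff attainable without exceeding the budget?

49

Take L, C, X, and E: cost 14 + 10 + 9 + 2 = 35 ≤ 35, payoff 13 + 7 + 11 + 18 = 49.
No other feasible combination does better.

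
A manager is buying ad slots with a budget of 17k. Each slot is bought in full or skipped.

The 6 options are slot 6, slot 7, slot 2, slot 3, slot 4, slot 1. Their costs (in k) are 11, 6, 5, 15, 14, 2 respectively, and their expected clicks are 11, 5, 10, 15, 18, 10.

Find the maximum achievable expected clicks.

This is a 0-1 knapsack instance.
Allowing fractional choices, the relaxed optimum would be about 32.9, but ad slots are indivisible.
slot 7 + slot 2 + slot 1: cost 6 + 5 + 2 = 13 ≤ 17, expected clicks 5 + 10 + 10 = 25.
slot 4 + slot 1: cost 14 + 2 = 16 ≤ 17, expected clicks 18 + 10 = 28.
slot 3 + slot 1: cost 15 + 2 = 17 ≤ 17, expected clicks 15 + 10 = 25.
Best is slot 4 and slot 1 with total expected clicks 28.

28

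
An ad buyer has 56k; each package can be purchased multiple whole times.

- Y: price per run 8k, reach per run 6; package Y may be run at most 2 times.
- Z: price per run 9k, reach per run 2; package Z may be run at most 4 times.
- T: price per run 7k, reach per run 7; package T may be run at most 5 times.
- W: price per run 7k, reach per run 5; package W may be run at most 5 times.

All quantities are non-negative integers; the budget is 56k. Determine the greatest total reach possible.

50

T has the best ratio (7/7); taking only T gives at most 5×7 = 35 (stopped by the supply cap of 5).
Mixing does better — 5×T and 3×W: price 56 ≤ 56, reach 5·7 + 3·5 = 50.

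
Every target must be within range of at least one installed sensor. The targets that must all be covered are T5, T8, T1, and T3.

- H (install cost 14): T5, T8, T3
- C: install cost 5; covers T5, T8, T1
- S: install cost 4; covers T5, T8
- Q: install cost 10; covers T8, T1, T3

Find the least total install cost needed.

14

This is a weighted set-cover instance.
The greedy cost-per-new-target heuristic would pick C and Q for 15, but a cheaper cover exists.
Choose S and Q: together they cover T5, T8, T1, T3 — every target.
Total install cost: 4 + 10 = 14.
No cover costs less than 14.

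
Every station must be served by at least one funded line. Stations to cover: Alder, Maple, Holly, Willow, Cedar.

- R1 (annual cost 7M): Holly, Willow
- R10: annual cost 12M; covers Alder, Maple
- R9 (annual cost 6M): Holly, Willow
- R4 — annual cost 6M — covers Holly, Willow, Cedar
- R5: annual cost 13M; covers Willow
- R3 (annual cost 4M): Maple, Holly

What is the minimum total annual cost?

18

Choose R10 and R4: together they cover Alder, Maple, Holly, Willow, Cedar — every station.
Total annual cost: 12 + 6 = 18.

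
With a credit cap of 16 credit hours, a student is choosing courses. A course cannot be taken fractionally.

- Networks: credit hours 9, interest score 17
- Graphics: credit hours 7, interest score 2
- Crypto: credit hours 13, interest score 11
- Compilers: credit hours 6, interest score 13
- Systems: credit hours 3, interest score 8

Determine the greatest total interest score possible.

30

Take Networks and Compilers: credit hours 9 + 6 = 15 ≤ 16, interest score 17 + 13 = 30.
No other feasible combination does better.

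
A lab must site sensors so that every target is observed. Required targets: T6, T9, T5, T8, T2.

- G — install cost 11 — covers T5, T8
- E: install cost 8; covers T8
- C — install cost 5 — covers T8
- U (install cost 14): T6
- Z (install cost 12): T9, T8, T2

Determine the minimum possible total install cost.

37

Choose G, U, and Z: together they cover T6, T9, T5, T8, T2 — every target.
Total install cost: 11 + 14 + 12 = 37.
No cover costs less than 37.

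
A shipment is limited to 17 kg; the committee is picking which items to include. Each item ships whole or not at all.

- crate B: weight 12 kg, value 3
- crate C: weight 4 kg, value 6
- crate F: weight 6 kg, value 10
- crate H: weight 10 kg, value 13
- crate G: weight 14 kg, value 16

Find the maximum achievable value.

23

crate C + crate H: weight 4 + 10 = 14 ≤ 17, value 6 + 13 = 19.
crate F + crate H: weight 6 + 10 = 16 ≤ 17, value 10 + 13 = 23.
crate C + crate F: weight 4 + 6 = 10 ≤ 17, value 6 + 10 = 16.
Best is crate F and crate H with total value 23.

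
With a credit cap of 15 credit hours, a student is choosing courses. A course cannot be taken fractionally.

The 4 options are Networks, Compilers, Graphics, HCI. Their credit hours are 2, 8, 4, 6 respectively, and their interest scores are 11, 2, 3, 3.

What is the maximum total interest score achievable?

17

Networks + Graphics: credit hours 2 + 4 = 6 ≤ 15, interest score 11 + 3 = 14.
Networks + Graphics + HCI: credit hours 2 + 4 + 6 = 12 ≤ 15, interest score 11 + 3 + 3 = 17.
Networks + Compilers + Graphics: credit hours 2 + 8 + 4 = 14 ≤ 15, interest score 11 + 2 + 3 = 16.
Best is Networks, Graphics, and HCI with total interest score 17.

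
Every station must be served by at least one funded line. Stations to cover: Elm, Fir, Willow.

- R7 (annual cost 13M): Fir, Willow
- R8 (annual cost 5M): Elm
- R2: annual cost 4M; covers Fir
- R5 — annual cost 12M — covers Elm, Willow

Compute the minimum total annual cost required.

16

The greedy cost-per-new-station heuristic would pick R2, R8, and R5 for 21, but a cheaper cover exists.
Choose R2 and R5: together they cover Elm, Fir, Willow — every station.
Total annual cost: 4 + 12 = 16.
No cover costs less than 16.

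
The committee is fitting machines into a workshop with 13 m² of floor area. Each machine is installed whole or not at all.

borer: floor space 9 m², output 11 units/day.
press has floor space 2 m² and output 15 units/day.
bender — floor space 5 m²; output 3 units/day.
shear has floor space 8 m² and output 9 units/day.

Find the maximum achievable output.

26

Allowing fractional choices, the relaxed optimum would be about 28.2, but machines are indivisible.
press + shear: floor space 2 + 8 = 10 ≤ 13, output 15 + 9 = 24.
borer + press: floor space 9 + 2 = 11 ≤ 13, output 11 + 15 = 26.
Best is borer and press with total output 26.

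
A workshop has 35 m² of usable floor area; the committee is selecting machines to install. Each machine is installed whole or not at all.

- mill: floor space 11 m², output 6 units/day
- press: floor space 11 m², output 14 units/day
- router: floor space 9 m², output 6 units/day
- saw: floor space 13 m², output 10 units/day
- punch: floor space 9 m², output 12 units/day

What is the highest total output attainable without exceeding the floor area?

36

press + saw + punch: floor space 11 + 13 + 9 = 33 ≤ 35, output 14 + 10 + 12 = 36.
press + router + punch: floor space 11 + 9 + 9 = 29 ≤ 35, output 14 + 6 + 12 = 32.
Best is press, saw, and punch with total output 36.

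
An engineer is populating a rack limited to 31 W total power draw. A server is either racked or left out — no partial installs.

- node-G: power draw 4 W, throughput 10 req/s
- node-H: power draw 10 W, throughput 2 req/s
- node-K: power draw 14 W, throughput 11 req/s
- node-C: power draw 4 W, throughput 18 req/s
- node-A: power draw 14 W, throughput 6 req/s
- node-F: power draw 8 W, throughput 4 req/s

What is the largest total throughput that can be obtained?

43

Allowing fractional choices, the relaxed optimum would be about 43.4, but servers are indivisible.
node-G + node-K + node-C + node-F: power draw 4 + 14 + 4 + 8 = 30 ≤ 31, throughput 10 + 11 + 18 + 4 = 43.
node-G + node-K + node-C: power draw 4 + 14 + 4 = 22 ≤ 31, throughput 10 + 11 + 18 = 39.
Best is node-G, node-K, node-C, and node-F with total throughput 43.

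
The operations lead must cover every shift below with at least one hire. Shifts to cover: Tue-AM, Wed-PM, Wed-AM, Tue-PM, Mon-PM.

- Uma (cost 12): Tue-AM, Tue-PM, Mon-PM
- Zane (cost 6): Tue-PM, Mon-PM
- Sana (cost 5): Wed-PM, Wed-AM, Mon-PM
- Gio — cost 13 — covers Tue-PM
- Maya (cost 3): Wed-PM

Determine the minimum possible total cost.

17

Choose Uma and Sana: together they cover Tue-AM, Wed-PM, Wed-AM, Tue-PM, Mon-PM — every shift.
Total cost: 12 + 5 = 17.
No cover costs less than 17.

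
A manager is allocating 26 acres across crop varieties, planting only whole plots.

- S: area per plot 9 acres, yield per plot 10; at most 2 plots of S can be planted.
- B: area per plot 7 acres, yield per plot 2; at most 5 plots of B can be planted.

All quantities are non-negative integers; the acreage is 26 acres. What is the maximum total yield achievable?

22

This is a bounded integer knapsack.
S has the best ratio (10/9); taking only S gives at most 2×10 = 20 (stopped by the area limit).
Mixing does better — 2×S and 1×B: area 25 ≤ 26, yield 2·10 + 1·2 = 22.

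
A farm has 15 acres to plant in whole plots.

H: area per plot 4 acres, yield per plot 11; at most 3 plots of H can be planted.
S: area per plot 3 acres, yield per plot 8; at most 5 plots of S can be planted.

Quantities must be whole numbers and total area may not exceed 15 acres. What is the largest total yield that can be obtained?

This is a bounded integer knapsack.
Take 3×H and 1×S: area 15 ≤ 15, yield 3·11 + 1·8 = 41.
H has the best ratio (11/4) and is taken to its limit of 3; remaining capacity is filled optimally with the others.

41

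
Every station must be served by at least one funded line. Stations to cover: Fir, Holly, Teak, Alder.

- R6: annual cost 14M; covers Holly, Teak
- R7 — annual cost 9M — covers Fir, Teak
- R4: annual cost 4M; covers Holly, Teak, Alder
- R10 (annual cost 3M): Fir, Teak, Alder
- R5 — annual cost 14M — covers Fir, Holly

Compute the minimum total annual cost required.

7

This is an integer covering problem.
Choose R4 and R10: together they cover Fir, Holly, Teak, Alder — every station.
Total annual cost: 4 + 3 = 7.
No cover costs less than 7.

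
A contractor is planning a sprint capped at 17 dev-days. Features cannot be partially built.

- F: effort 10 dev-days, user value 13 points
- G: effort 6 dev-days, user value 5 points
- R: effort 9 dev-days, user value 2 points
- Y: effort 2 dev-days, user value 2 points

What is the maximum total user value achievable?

F + Y: effort 10 + 2 = 12 ≤ 17, user value 13 + 2 = 15.
F + G: effort 10 + 6 = 16 ≤ 17, user value 13 + 5 = 18.
Best is F and G with total user value 18.

18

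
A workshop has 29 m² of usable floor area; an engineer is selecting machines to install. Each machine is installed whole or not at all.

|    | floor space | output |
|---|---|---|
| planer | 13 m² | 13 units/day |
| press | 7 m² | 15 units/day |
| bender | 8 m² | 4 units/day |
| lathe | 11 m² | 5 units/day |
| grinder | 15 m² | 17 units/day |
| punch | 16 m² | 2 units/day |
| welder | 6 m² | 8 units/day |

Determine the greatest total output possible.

Allowing fractional choices, the relaxed optimum would be about 41.0, but machines are indivisible.
planer + press + welder: floor space 13 + 7 + 6 = 26 ≤ 29, output 13 + 15 + 8 = 36.
press + grinder + welder: floor space 7 + 15 + 6 = 28 ≤ 29, output 15 + 17 + 8 = 40.
press + grinder: floor space 7 + 15 = 22 ≤ 29, output 15 + 17 = 32.
Best is press, grinder, and welder with total output 40.

40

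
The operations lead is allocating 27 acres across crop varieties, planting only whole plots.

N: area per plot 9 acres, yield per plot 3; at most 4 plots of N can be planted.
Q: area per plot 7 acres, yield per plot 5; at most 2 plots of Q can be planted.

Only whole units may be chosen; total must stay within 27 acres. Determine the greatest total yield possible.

Q has the best ratio (5/7); taking only Q gives at most 2×5 = 10 (stopped by the supply cap of 2).
Mixing does better — 1×N and 2×Q: area 23 ≤ 27, yield 1·3 + 2·5 = 13.

13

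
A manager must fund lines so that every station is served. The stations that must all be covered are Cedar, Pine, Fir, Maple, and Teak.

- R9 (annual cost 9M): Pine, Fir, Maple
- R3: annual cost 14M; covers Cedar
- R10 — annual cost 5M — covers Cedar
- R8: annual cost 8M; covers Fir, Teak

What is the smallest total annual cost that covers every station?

Choose R9, R10, and R8: together they cover Cedar, Pine, Fir, Maple, Teak — every station.
Total annual cost: 9 + 5 + 8 = 22.
No cover costs less than 22.

22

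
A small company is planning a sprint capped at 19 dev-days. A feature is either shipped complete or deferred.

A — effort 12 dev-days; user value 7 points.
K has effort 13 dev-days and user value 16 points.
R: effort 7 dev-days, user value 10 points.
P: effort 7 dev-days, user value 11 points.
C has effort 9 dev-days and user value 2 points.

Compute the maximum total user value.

21

Take R and P: effort 7 + 7 = 14 ≤ 19, user value 10 + 11 = 21.
No other feasible combination does better.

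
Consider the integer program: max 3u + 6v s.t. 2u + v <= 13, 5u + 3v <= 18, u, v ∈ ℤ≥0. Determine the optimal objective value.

(u,v)=(0,6): 2·0+1·6=6≤13, 5·0+3·6=18≤18, objective 36.
(u,v)=(0,5): 2·0+1·5=5≤13, 5·0+3·5=15≤18, objective 30.
The best lattice point is (0,6), giving 36.

36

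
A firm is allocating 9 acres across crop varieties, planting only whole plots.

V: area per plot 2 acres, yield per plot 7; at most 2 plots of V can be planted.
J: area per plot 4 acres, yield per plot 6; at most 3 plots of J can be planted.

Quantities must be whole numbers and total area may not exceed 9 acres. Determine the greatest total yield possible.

V has the best ratio (7/2); taking only V gives at most 2×7 = 14 (stopped by the supply cap of 2).
Mixing does better — 2×V and 1×J: area 8 ≤ 9, yield 2·7 + 1·6 = 20.

20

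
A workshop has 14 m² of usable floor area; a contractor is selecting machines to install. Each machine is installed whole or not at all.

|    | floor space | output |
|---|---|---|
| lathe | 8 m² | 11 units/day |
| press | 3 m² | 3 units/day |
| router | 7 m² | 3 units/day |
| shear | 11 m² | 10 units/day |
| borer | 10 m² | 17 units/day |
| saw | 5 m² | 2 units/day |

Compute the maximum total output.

This is an integer program with binary decision variables.
Allowing fractional choices, the relaxed optimum would be about 22.5, but machines are indivisible.
press + borer: floor space 3 + 10 = 13 ≤ 14, output 3 + 17 = 20.
borer: floor space 10 ≤ 14, output 17.
lathe + press: floor space 8 + 3 = 11 ≤ 14, output 11 + 3 = 14.
Best is press and borer with total output 20.

20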